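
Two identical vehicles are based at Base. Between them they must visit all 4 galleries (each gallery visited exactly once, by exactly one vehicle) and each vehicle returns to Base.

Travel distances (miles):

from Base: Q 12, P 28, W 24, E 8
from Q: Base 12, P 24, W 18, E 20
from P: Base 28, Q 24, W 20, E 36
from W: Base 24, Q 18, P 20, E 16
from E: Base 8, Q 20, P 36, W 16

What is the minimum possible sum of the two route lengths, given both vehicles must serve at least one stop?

Try each way of splitting the stops between the two vehicles (each non-empty) and, for each split, find the best tour for each vehicle:
  {Q} + {P, W, E}: 24 + 72 = 96
  {P} + {Q, W, E}: 56 + 54 = 110
  {Q, P} + {W, E}: 64 + 48 = 112
  {W} + {Q, P, E}: 48 + 80 = 128
  {Q, W} + {P, E}: 54 + 72 = 126
  {P, W} + {Q, E}: 72 + 40 = 112
  … (7 splits in total)
  {Q, P, W} + {E}: 78 + 16 = 94  ← best
Best: vehicle 1 Base → Q → W → P → Base = 78; vehicle 2 Base → E → Base = 16; combined 94.

Minimum combined distance: 94 miles.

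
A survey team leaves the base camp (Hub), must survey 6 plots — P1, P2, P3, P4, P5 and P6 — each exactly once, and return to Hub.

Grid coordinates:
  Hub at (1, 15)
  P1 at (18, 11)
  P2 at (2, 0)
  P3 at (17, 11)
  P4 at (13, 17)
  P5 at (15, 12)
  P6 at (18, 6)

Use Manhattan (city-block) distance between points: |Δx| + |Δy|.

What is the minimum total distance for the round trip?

There are 360 distinct closed tours to check (reversals are equivalent).
Hub-P1-P2-P3-P4-P5-P6-Hub: 21+27+26+10+7+9+26 = 126
Hub-P1-P2-P3-P4-P6-P5-Hub: 21+27+26+10+16+9+17 = 126
Hub-P1-P2-P3-P5-P4-P6-Hub: 21+27+26+3+7+16+26 = 126
Hub-P1-P2-P3-P5-P6-P4-Hub: 21+27+26+3+9+16+14 = 116
Hub-P1-P2-P3-P6-P4-P5-Hub: 21+27+26+6+16+7+17 = 120
Hub-P1-P2-P3-P6-P5-P4-Hub: 21+27+26+6+9+7+14 = 110
Hub-P1-P2-P4-P3-P5-P6-Hub: 21+27+28+10+3+9+26 = 124
Hub-P1-P2-P4-P3-P6-P5-Hub: 21+27+28+10+6+9+17 = 118
… (352 more)
Hub-P2-P6-P1-P3-P5-P4-Hub: 16+22+5+1+3+7+14 = 68  ← best
The minimum is 68.
One optimal route: Hub → P2 → P6 → P1 → P3 → P5 → P4 → Hub (or its reverse).

68 — the shortest possible round trip.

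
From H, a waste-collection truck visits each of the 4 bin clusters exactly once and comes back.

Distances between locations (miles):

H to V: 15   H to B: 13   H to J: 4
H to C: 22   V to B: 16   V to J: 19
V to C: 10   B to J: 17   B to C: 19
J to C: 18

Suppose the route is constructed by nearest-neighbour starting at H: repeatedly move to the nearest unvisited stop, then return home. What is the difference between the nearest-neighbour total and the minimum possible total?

From H: J=4, B=13, V=15, C=22 → choose J (4).
From J: B=17, C=18, V=19 → choose B (17).
From B: V=16, C=19 → choose V (16).
From V: C=10 → choose C (10).
NN route H → J → B → V → C → H costs 69.
Optimal: H → B → V → C → J → H costs 61 (by enumerating all 12 distinct tours).
Excess = 69 − 61 = 8.

The nearest-neighbour route is 8 miles longer than optimal.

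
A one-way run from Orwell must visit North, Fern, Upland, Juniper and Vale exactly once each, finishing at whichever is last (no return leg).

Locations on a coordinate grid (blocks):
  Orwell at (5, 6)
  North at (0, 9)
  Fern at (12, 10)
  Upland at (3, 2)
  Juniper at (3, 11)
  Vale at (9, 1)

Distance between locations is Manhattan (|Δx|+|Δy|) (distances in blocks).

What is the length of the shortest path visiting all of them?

There are 5! = 120 possible orderings.
Orwell→North→Fern→Upland→Juniper→Vale: 8+13+17+9+16 = 63
Orwell→North→Fern→Upland→Vale→Juniper: 8+13+17+7+16 = 61
Orwell→North→Fern→Juniper→Upland→Vale: 8+13+10+9+7 = 47
Orwell→North→Fern→Juniper→Vale→Upland: 8+13+10+16+7 = 54
Orwell→North→Fern→Vale→Upland→Juniper: 8+13+12+7+9 = 49
Orwell→North→Fern→Vale→Juniper→Upland: 8+13+12+16+9 = 58
Orwell→North→Upland→Fern→Juniper→Vale: 8+10+17+10+16 = 61
Orwell→North→Upland→Fern→Vale→Juniper: 8+10+17+12+16 = 63
Orwell→North→Upland→Juniper→Fern→Vale: 8+10+9+10+12 = 49
Orwell→North→Upland→Juniper→Vale→Fern: 8+10+9+16+12 = 55
Orwell→North→Upland→Vale→Fern→Juniper: 8+10+7+12+10 = 47
Orwell→North→Upland→Vale→Juniper→Fern: 8+10+7+16+10 = 51
Orwell→North→Juniper→Fern→Upland→Vale: 8+5+10+17+7 = 47
Orwell→North→Juniper→Fern→Vale→Upland: 8+5+10+12+7 = 42
… (106 more)
Orwell→Upland→Vale→Fern→Juniper→North: 6+7+12+10+5 = 40  ← best
The minimum is 40.
One shortest path: Orwell → Upland → Vale → Fern → Juniper → North.

Minimum one-way distance = 40 blocks.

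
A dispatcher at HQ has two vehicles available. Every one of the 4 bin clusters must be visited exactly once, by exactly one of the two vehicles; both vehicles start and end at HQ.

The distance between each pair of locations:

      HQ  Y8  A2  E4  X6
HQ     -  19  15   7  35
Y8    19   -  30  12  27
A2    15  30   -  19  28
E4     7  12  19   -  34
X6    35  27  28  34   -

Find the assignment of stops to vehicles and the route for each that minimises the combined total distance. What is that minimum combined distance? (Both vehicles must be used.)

103 — the smallest possible combined total.

Check every non-empty split of the stops between the two vehicles; for each half take its own optimal tour:
  {Y8} + {A2, E4, X6}: 38 + 84 = 122
  {A2} + {Y8, E4, X6}: 30 + 81 = 111
  {Y8, A2} + {E4, X6}: 64 + 76 = 140
  {E4} + {Y8, A2, X6}: 14 + 89 = 103
  {Y8, E4} + {A2, X6}: 38 + 78 = 116
  {A2, E4} + {Y8, X6}: 41 + 81 = 122
  … (7 splits in total)
Best: vehicle 1 HQ → E4 → HQ = 14; vehicle 2 HQ → Y8 → X6 → A2 → HQ = 89; combined 103.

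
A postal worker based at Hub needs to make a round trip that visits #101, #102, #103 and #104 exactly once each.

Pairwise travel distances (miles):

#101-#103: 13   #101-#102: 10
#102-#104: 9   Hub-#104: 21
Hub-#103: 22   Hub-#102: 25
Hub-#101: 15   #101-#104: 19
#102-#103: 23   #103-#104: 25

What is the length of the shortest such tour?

There are 12 distinct closed tours to check (reversals are equivalent).
Hub-#101-#102-#103-#104-Hub: 15+10+23+25+21 = 94
Hub-#101-#102-#104-#103-Hub: 15+10+9+25+22 = 81
Hub-#101-#103-#102-#104-Hub: 15+13+23+9+21 = 81
Hub-#101-#103-#104-#102-Hub: 15+13+25+9+25 = 87
Hub-#101-#104-#102-#103-Hub: 15+19+9+23+22 = 88
Hub-#101-#104-#103-#102-Hub: 15+19+25+23+25 = 107
Hub-#102-#101-#103-#104-Hub: 25+10+13+25+21 = 94
Hub-#102-#101-#104-#103-Hub: 25+10+19+25+22 = 101
Hub-#102-#103-#101-#104-Hub: 25+23+13+19+21 = 101
Hub-#102-#104-#101-#103-Hub: 25+9+19+13+22 = 88
Hub-#103-#101-#102-#104-Hub: 22+13+10+9+21 = 75
Hub-#103-#102-#101-#104-Hub: 22+23+10+19+21 = 95
The minimum is 75.
One optimal route: Hub → #103 → #101 → #102 → #104 → Hub (or its reverse).

Shortest round trip = 75 miles.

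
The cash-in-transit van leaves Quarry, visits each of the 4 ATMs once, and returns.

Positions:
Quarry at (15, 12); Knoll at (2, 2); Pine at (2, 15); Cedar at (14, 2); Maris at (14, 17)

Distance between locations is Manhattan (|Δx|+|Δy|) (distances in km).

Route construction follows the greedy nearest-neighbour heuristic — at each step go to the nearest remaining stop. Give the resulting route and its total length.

At Quarry the remaining stops are Maris 6, Cedar 11, Pine 16, Knoll 23; go to Maris.
At Maris the remaining stops are Pine 14, Cedar 15, Knoll 27; go to Pine.
At Pine the remaining stops are Knoll 13, Cedar 25; go to Knoll.
At Knoll the remaining stops are Cedar 12; go to Cedar.
Return Cedar→Quarry: 11.
Total = 6 + 14 + 13 + 12 + 11 = 56.

Nearest-neighbour total = 56 km; route Quarry → Maris → Pine → Knoll → Cedar → Quarry.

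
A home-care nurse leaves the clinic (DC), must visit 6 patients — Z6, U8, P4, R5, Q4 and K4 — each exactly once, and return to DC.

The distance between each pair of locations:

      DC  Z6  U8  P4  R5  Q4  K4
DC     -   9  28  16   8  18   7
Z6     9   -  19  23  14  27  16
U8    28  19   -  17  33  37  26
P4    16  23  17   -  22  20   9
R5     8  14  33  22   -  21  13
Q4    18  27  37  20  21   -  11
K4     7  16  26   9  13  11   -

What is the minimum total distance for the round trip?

Shortest round trip = 94.

DC → Z6 → U8 → P4 → R5 → Q4 → K4 → DC: 9+19+17+22+21+11+7 = 106
DC → Z6 → U8 → P4 → R5 → K4 → Q4 → DC: 9+19+17+22+13+11+18 = 109
DC → Z6 → U8 → P4 → Q4 → R5 → K4 → DC: 9+19+17+20+21+13+7 = 106
DC → Z6 → U8 → P4 → Q4 → K4 → R5 → DC: 9+19+17+20+11+13+8 = 97
DC → Z6 → U8 → P4 → K4 → R5 → Q4 → DC: 9+19+17+9+13+21+18 = 106
DC → Z6 → U8 → P4 → K4 → Q4 → R5 → DC: 9+19+17+9+11+21+8 = 94
DC → Z6 → U8 → R5 → P4 → Q4 → K4 → DC: 9+19+33+22+20+11+7 = 121
DC → Z6 → U8 → R5 → P4 → K4 → Q4 → DC: 9+19+33+22+9+11+18 = 121
… (352 more)
The minimum is 94.
One optimal route: DC → Z6 → U8 → P4 → K4 → Q4 → R5 → DC (or its reverse).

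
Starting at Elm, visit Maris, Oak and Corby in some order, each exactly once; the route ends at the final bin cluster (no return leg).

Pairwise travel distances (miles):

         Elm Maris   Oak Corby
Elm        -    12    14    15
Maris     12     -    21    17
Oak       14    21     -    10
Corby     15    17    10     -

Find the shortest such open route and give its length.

39 miles — the minimum one-way total.

There are 3! = 6 possible orderings.
Elm → Maris → Oak → Corby: 12+21+10 = 43
Elm → Maris → Corby → Oak: 12+17+10 = 39
Elm → Oak → Maris → Corby: 14+21+17 = 52
Elm → Oak → Corby → Maris: 14+10+17 = 41
Elm → Corby → Maris → Oak: 15+17+21 = 53
Elm → Corby → Oak → Maris: 15+10+21 = 46
The minimum is 39.
One shortest path: Elm → Maris → Corby → Oak.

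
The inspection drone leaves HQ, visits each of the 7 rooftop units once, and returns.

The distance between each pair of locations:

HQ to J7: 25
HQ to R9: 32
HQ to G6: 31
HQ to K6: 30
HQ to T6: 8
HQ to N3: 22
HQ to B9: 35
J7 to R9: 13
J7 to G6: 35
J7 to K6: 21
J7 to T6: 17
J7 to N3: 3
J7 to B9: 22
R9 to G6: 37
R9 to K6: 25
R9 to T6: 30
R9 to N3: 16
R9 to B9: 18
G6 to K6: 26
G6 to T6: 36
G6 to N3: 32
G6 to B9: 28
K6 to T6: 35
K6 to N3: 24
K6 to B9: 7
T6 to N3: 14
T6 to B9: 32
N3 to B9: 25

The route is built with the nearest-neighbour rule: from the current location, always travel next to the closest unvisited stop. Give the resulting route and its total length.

Total distance 120 via the nearest-neighbour route HQ → T6 → N3 → J7 → R9 → B9 → K6 → G6 → HQ.

HQ → [T6:8 / N3:22 / J7:25 / K6:30 / G6:31 / R9:32 / B9:35] → T6 (8)
T6 → [N3:14 / J7:17 / R9:30 / B9:32 / K6:35 / G6:36] → N3 (14)
N3 → [J7:3 / R9:16 / K6:24 / B9:25 / G6:32] → J7 (3)
J7 → [R9:13 / K6:21 / B9:22 / G6:35] → R9 (13)
R9 → [B9:18 / K6:25 / G6:37] → B9 (18)
B9 → [K6:7 / G6:28] → K6 (7)
K6 → [G6:26] → G6 (26)
Return G6→HQ: 31.
Total = 8 + 14 + 3 + 13 + 18 + 7 + 26 + 31 = 120.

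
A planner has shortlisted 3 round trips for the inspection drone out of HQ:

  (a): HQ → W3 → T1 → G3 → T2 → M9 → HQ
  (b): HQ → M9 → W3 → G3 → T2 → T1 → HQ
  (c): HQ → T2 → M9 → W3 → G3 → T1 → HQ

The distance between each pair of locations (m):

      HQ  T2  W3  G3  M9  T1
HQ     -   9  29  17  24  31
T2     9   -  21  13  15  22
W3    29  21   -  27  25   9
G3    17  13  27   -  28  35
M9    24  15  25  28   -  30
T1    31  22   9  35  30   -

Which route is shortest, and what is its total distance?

(a): 29 + 9 + 35 + 13 + 15 + 24 = 125
(b): 24 + 25 + 27 + 13 + 22 + 31 = 142
(c): 9 + 15 + 25 + 27 + 35 + 31 = 142

125 m — (a) is the shortest.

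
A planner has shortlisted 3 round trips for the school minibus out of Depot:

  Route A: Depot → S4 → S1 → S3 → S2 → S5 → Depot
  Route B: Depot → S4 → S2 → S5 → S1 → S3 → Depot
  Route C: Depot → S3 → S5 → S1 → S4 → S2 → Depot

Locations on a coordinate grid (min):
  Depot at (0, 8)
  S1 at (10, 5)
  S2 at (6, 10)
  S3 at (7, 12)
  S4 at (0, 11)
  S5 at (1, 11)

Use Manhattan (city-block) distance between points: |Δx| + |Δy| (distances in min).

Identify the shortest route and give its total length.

Route A: 3 + 16 + 10 + 3 + 6 + 4 = 42
Route B: 3 + 7 + 6 + 15 + 10 + 11 = 52
Route C: 11 + 7 + 15 + 16 + 7 + 8 = 64

42 min — Route A is the shortest.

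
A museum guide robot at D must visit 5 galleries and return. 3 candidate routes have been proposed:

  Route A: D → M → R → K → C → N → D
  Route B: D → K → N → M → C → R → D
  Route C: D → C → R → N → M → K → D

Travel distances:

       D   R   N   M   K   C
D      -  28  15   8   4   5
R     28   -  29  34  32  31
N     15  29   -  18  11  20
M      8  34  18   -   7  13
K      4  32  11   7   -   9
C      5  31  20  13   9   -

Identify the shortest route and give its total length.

Shortest is Route C, total 94.

Route A: 8 + 34 + 32 + 9 + 20 + 15 = 118
Route B: 4 + 11 + 18 + 13 + 31 + 28 = 105
Route C: 5 + 31 + 29 + 18 + 7 + 4 = 94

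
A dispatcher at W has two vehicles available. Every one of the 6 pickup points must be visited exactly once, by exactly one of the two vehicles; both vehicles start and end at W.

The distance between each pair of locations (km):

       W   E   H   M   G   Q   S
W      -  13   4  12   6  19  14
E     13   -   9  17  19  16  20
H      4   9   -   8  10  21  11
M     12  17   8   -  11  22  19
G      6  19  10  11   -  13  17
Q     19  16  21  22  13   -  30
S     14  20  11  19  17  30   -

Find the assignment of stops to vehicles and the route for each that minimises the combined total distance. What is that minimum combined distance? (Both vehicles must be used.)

Minimum combined distance: 92 km.

There are 2^5 − 1 = 31 ways to divide the 6 stops into two non-empty groups. For each, the best each vehicle can do is its own shortest tour through its group:
  {E} + {H, M, G, Q, S}: 26 + 74 = 100
  {H} + {E, M, G, Q, S}: 8 + 85 = 93
  {E, H} + {M, G, Q, S}: 26 + 74 = 100
  {M} + {E, H, G, Q, S}: 24 + 69 = 93
  {E, M} + {H, G, Q, S}: 42 + 64 = 106
  {H, M} + {E, G, Q, S}: 24 + 69 = 93
  … (31 splits in total)
  {E, H, M, G, Q} + {S}: 64 + 28 = 92  ← best
Best: vehicle 1 W → H → M → E → Q → G → W = 64; vehicle 2 W → S → W = 28; combined 92.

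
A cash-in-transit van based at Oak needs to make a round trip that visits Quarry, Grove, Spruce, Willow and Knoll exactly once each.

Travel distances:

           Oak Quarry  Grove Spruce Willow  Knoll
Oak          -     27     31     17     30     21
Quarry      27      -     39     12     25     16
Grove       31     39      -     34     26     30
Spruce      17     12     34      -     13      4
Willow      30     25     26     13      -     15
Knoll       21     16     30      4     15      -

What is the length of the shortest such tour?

Oak→Quarry→Grove→Spruce→Willow→Knoll→Oak: 27+39+34+13+15+21 = 149
Oak→Quarry→Grove→Spruce→Knoll→Willow→Oak: 27+39+34+4+15+30 = 149
Oak→Quarry→Grove→Willow→Spruce→Knoll→Oak: 27+39+26+13+4+21 = 130
Oak→Quarry→Grove→Willow→Knoll→Spruce→Oak: 27+39+26+15+4+17 = 128
Oak→Quarry→Grove→Knoll→Spruce→Willow→Oak: 27+39+30+4+13+30 = 143
Oak→Quarry→Grove→Knoll→Willow→Spruce→Oak: 27+39+30+15+13+17 = 141
Oak→Quarry→Spruce→Grove→Willow→Knoll→Oak: 27+12+34+26+15+21 = 135
Oak→Quarry→Spruce→Grove→Knoll→Willow→Oak: 27+12+34+30+15+30 = 148
Oak→Quarry→Spruce→Willow→Grove→Knoll→Oak: 27+12+13+26+30+21 = 129
Oak→Quarry→Spruce→Willow→Knoll→Grove→Oak: 27+12+13+15+30+31 = 128
Oak→Quarry→Spruce→Knoll→Grove→Willow→Oak: 27+12+4+30+26+30 = 129
Oak→Quarry→Spruce→Knoll→Willow→Grove→Oak: 27+12+4+15+26+31 = 115
Oak→Quarry→Willow→Grove→Spruce→Knoll→Oak: 27+25+26+34+4+21 = 137
Oak→Quarry→Willow→Grove→Knoll→Spruce→Oak: 27+25+26+30+4+17 = 129
… (46 more)
The minimum is 115.
One optimal route: Oak → Quarry → Spruce → Knoll → Willow → Grove → Oak (or its reverse).

115 — the shortest possible round trip.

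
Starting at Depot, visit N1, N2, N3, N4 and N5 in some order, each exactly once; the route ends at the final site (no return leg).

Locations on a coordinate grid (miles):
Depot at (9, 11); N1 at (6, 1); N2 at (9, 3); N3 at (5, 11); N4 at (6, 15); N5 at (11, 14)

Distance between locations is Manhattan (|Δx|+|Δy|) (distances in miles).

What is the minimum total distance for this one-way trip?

There are 5! = 120 possible orderings.
Depot→N1→N2→N3→N4→N5: 13+5+12+5+6 = 41
Depot→N1→N2→N3→N5→N4: 13+5+12+9+6 = 45
Depot→N1→N2→N4→N3→N5: 13+5+15+5+9 = 47
Depot→N1→N2→N4→N5→N3: 13+5+15+6+9 = 48
Depot→N1→N2→N5→N3→N4: 13+5+13+9+5 = 45
Depot→N1→N2→N5→N4→N3: 13+5+13+6+5 = 42
Depot→N1→N3→N2→N4→N5: 13+11+12+15+6 = 57
Depot→N1→N3→N2→N5→N4: 13+11+12+13+6 = 55
Depot→N1→N3→N4→N2→N5: 13+11+5+15+13 = 57
Depot→N1→N3→N4→N5→N2: 13+11+5+6+13 = 48
Depot→N1→N3→N5→N2→N4: 13+11+9+13+15 = 61
Depot→N1→N3→N5→N4→N2: 13+11+9+6+15 = 54
Depot→N1→N4→N2→N3→N5: 13+14+15+12+9 = 63
Depot→N1→N4→N2→N5→N3: 13+14+15+13+9 = 64
… (106 more)
Depot→N5→N4→N3→N1→N2: 5+6+5+11+5 = 32  ← best
The minimum is 32.
One shortest path: Depot → N5 → N4 → N3 → N1 → N2.

32 miles — the minimum one-way total.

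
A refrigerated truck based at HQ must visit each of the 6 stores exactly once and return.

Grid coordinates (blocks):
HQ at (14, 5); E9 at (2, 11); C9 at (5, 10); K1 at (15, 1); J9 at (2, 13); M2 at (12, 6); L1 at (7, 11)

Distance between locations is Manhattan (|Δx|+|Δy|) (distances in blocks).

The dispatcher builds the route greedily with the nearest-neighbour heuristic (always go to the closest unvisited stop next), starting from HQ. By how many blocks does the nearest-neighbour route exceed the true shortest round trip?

Excess over optimum: 8 blocks.

HQ: M2=3, K1=5, L1=13, C9=14, E9=18, J9=20 ⇒ M2
M2: K1=8, L1=10, C9=11, E9=15, J9=17 ⇒ K1
K1: L1=18, C9=19, E9=23, J9=25 ⇒ L1
L1: C9=3, E9=5, J9=7 ⇒ C9
C9: E9=4, J9=6 ⇒ E9
E9: J9=2 ⇒ J9
NN route HQ → M2 → K1 → L1 → C9 → E9 → J9 → HQ costs 58.
Optimal: HQ → C9 → E9 → J9 → L1 → M2 → K1 → HQ costs 50 (by enumerating all 360 distinct tours).
Excess = 58 − 50 = 8.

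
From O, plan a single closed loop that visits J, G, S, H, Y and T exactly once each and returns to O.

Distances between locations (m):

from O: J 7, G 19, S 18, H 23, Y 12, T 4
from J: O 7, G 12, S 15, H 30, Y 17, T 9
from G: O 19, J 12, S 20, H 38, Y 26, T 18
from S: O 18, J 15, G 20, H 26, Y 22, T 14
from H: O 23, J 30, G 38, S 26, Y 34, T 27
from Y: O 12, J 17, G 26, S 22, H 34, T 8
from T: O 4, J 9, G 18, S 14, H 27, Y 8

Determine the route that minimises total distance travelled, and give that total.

110 m — the shortest possible round trip.

There are 360 distinct closed tours to check (reversals are equivalent).
O → J → G → S → H → Y → T → O: 7+12+20+26+34+8+4 = 111
O → J → G → S → H → T → Y → O: 7+12+20+26+27+8+12 = 112
O → J → G → S → Y → H → T → O: 7+12+20+22+34+27+4 = 126
O → J → G → S → Y → T → H → O: 7+12+20+22+8+27+23 = 119
O → J → G → S → T → H → Y → O: 7+12+20+14+27+34+12 = 126
O → J → G → S → T → Y → H → O: 7+12+20+14+8+34+23 = 118
O → J → G → H → S → Y → T → O: 7+12+38+26+22+8+4 = 117
O → J → G → H → S → T → Y → O: 7+12+38+26+14+8+12 = 117
… (352 more)
O → H → S → G → J → Y → T → O: 23+26+20+12+17+8+4 = 110  ← best
The minimum is 110.
One optimal route: O → H → S → G → J → Y → T → O (or its reverse).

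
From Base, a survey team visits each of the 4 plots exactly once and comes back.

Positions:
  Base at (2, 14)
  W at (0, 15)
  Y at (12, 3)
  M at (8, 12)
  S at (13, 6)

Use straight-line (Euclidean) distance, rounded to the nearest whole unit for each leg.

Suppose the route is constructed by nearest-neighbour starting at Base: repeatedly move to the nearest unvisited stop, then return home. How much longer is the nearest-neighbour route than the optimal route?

The nearest-neighbour route is 1 longer than optimal.

Base: W=2, M=6, S=14, Y=15 ⇒ W
W: M=9, S=16, Y=17 ⇒ M
M: S=8, Y=10 ⇒ S
S: Y=3 ⇒ Y
NN route Base → W → M → S → Y → Base costs 37.
Optimal: Base → W → Y → S → M → Base costs 36 (by enumerating all 12 distinct tours).
Excess = 37 − 36 = 1.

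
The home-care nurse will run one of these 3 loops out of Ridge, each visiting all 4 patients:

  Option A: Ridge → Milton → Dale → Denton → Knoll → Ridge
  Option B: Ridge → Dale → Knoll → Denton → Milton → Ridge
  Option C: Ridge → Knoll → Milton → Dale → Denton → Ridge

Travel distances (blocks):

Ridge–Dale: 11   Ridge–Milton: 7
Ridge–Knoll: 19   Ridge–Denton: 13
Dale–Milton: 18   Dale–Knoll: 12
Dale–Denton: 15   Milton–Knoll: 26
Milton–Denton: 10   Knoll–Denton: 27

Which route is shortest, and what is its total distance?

Option A: 7 + 18 + 15 + 27 + 19 = 86
Option B: 11 + 12 + 27 + 10 + 7 = 67
Option C: 19 + 26 + 18 + 15 + 13 = 91

67 blocks — Option B is the shortest.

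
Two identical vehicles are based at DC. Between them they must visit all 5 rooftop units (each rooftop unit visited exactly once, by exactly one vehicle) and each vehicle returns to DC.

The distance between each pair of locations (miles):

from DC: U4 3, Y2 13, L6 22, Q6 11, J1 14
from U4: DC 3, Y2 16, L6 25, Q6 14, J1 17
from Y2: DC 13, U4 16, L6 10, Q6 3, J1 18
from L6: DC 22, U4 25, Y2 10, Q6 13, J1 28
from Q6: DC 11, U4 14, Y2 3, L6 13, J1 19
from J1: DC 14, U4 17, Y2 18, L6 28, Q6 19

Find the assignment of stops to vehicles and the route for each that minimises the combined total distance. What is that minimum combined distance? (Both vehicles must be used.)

Try each way of splitting the stops between the two vehicles (each non-empty) and, for each split, find the best tour for each vehicle:
  {U4} + {Y2, L6, Q6, J1}: 6 + 66 = 72
  {Y2} + {U4, L6, Q6, J1}: 26 + 72 = 98
  {U4, Y2} + {L6, Q6, J1}: 32 + 66 = 98
  {L6} + {U4, Y2, Q6, J1}: 44 + 52 = 96
  {U4, L6} + {Y2, Q6, J1}: 50 + 46 = 96
  {Y2, L6} + {U4, Q6, J1}: 45 + 50 = 95
  … (15 splits in total)
Best: vehicle 1 DC → U4 → DC = 6; vehicle 2 DC → Q6 → Y2 → L6 → J1 → DC = 66; combined 72.

Minimum combined distance: 72 miles.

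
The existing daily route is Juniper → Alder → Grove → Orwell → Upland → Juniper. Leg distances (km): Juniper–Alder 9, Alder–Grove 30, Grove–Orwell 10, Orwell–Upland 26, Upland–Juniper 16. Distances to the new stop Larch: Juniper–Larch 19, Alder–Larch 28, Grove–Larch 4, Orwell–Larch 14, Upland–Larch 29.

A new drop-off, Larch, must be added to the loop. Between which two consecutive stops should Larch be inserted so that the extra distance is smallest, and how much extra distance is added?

Insertion cost between consecutive stops i–j is d(i,Larch) + d(Larch,j) − d(i,j):
  between Juniper and Alder: 19 + 28 − 9 = 38
  between Alder and Grove: 28 + 4 − 30 = 2
  between Grove and Orwell: 4 + 14 − 10 = 8
  between Orwell and Upland: 14 + 29 − 26 = 17
  between Upland and Juniper: 29 + 19 − 16 = 32
Cheapest insertion is between Alder and Grove, adding 2.
New total = 91 + 2 = 93.

Minimum extra distance: 2 km, inserting Larch between Alder and Grove.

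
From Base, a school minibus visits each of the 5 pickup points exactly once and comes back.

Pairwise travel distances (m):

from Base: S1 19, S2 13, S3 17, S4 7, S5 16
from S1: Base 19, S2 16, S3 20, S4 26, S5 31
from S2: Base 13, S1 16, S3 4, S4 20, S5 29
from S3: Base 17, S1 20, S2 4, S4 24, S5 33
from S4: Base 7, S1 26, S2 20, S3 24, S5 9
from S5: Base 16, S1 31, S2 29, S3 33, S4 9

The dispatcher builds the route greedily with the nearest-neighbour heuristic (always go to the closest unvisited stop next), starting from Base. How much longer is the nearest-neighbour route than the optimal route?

From Base: S4=7, S2=13, S5=16, S3=17, S1=19 → choose S4 (7).
From S4: S5=9, S2=20, S3=24, S1=26 → choose S5 (9).
From S5: S2=29, S1=31, S3=33 → choose S2 (29).
From S2: S3=4, S1=16 → choose S3 (4).
From S3: S1=20 → choose S1 (20).
NN route Base → S4 → S5 → S2 → S3 → S1 → Base costs 88.
Optimal: Base → S2 → S3 → S1 → S5 → S4 → Base costs 84 (by enumerating all 60 distinct tours).
Excess = 88 − 84 = 4.

The nearest-neighbour route is 4 m longer than optimal.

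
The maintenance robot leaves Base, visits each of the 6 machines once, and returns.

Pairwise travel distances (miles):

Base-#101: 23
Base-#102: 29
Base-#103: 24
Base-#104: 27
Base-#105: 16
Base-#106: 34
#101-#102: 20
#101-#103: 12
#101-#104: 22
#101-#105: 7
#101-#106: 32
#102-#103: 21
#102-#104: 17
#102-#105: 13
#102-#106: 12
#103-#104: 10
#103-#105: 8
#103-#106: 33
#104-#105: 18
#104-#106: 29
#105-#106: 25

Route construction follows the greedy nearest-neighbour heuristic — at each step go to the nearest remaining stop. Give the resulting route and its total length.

Total distance 108 miles via the nearest-neighbour route Base → #105 → #101 → #103 → #104 → #102 → #106 → Base.

At Base the remaining stops are #105 16, #101 23, #103 24, #104 27, #102 29, #106 34; go to #105.
At #105 the remaining stops are #101 7, #103 8, #102 13, #104 18, #106 25; go to #101.
At #101 the remaining stops are #103 12, #102 20, #104 22, #106 32; go to #103.
At #103 the remaining stops are #104 10, #102 21, #106 33; go to #104.
At #104 the remaining stops are #102 17, #106 29; go to #102.
At #102 the remaining stops are #106 12; go to #106.
Return #106→Base: 34.
Total = 16 + 7 + 12 + 10 + 17 + 12 + 34 = 108.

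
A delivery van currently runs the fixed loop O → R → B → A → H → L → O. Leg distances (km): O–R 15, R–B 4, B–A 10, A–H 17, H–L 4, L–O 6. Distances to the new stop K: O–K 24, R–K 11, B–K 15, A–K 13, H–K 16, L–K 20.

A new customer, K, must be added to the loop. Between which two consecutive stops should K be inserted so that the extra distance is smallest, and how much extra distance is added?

Insertion cost between consecutive stops i–j is d(i,K) + d(K,j) − d(i,j):
  between O and R: 24 + 11 − 15 = 20
  between R and B: 11 + 15 − 4 = 22
  between B and A: 15 + 13 − 10 = 18
  between A and H: 13 + 16 − 17 = 12
  between H and L: 16 + 20 − 4 = 32
  between L and O: 20 + 24 − 6 = 38
Cheapest insertion is between A and H, adding 12.
New total = 56 + 12 = 68.

Minimum extra distance: 12 km, inserting K between A and H.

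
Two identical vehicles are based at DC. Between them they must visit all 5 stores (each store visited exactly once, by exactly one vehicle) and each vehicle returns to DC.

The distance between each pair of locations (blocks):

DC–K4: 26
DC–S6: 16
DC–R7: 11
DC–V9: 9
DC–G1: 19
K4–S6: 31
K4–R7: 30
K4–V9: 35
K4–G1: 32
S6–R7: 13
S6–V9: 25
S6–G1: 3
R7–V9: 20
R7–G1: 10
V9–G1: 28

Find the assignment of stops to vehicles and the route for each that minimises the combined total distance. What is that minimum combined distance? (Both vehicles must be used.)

99 blocks — the smallest possible combined total.

There are 2^4 − 1 = 15 ways to divide the 5 stops into two non-empty groups. For each, the best each vehicle can do is its own shortest tour through its group:
  {K4} + {S6, R7, V9, G1}: 52 + 58 = 110
  {S6} + {K4, R7, V9, G1}: 32 + 97 = 129
  {K4, S6} + {R7, V9, G1}: 73 + 58 = 131
  {R7} + {K4, S6, V9, G1}: 22 + 95 = 117
  {K4, R7} + {S6, V9, G1}: 67 + 56 = 123
  {S6, R7} + {K4, V9, G1}: 40 + 95 = 135
  … (15 splits in total)
  {V9} + {K4, S6, R7, G1}: 18 + 81 = 99  ← best
Best: vehicle 1 DC → V9 → DC = 18; vehicle 2 DC → K4 → S6 → G1 → R7 → DC = 81; combined 99.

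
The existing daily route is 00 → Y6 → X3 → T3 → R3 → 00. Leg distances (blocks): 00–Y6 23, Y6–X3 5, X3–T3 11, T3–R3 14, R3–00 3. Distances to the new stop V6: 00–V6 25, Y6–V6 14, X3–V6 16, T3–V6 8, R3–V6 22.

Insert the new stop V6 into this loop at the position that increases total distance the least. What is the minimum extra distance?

Insertion cost between consecutive stops i–j is d(i,V6) + d(V6,j) − d(i,j):
  between 00 and Y6: 25 + 14 − 23 = 16
  between Y6 and X3: 14 + 16 − 5 = 25
  between X3 and T3: 16 + 8 − 11 = 13
  between T3 and R3: 8 + 22 − 14 = 16
  between R3 and 00: 22 + 25 − 3 = 44
Cheapest insertion is between X3 and T3, adding 13.
New total = 56 + 13 = 69.

Adding 13 blocks by placing V6 on the X3–T3 leg.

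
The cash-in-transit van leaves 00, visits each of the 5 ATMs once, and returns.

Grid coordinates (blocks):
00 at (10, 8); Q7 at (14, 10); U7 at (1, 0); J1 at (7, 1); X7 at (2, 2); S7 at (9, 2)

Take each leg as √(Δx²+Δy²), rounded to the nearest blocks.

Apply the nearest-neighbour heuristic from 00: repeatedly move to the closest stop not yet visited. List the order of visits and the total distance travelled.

34 blocks along 00 → Q7 → S7 → J1 → X7 → U7 → 00.

From 00: distances to unvisited — Q7=4, S7=6, J1=8, X7=10, U7=12. Nearest is Q7 (4).
From Q7: distances to unvisited — S7=9, J1=11, X7=14, U7=16. Nearest is S7 (9).
From S7: distances to unvisited — J1=2, X7=7, U7=8. Nearest is J1 (2).
From J1: distances to unvisited — X7=5, U7=6. Nearest is X7 (5).
From X7: distances to unvisited — U7=2. Nearest is U7 (2).
Return U7→00: 12.
Total = 4 + 9 + 2 + 5 + 2 + 12 = 34.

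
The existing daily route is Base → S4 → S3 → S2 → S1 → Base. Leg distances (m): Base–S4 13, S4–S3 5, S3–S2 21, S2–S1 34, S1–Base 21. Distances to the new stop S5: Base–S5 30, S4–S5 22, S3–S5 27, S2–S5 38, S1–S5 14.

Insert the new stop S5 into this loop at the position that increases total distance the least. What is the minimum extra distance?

+18 m — insert S5 between S2 and S1.

Insertion cost between consecutive stops i–j is d(i,S5) + d(S5,j) − d(i,j):
  between Base and S4: 30 + 22 − 13 = 39
  between S4 and S3: 22 + 27 − 5 = 44
  between S3 and S2: 27 + 38 − 21 = 44
  between S2 and S1: 38 + 14 − 34 = 18
  between S1 and Base: 14 + 30 − 21 = 23
Cheapest insertion is between S2 and S1, adding 18.
New total = 94 + 18 = 112.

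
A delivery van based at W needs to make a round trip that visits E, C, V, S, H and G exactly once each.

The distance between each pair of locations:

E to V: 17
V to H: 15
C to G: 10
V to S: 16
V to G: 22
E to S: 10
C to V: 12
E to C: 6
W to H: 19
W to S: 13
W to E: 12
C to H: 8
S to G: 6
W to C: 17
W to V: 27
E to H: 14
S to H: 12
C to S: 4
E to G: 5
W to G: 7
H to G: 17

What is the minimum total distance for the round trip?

With 6 stops there are 6!/2 = 360 distinct round trips (a route and its reverse cost the same).
W - E - C - V - S - H - G - W: 12+6+12+16+12+17+7 = 82
W - E - C - V - S - G - H - W: 12+6+12+16+6+17+19 = 88
W - E - C - V - H - S - G - W: 12+6+12+15+12+6+7 = 70
W - E - C - V - H - G - S - W: 12+6+12+15+17+6+13 = 81
W - E - C - V - G - S - H - W: 12+6+12+22+6+12+19 = 89
W - E - C - V - G - H - S - W: 12+6+12+22+17+12+13 = 94
W - E - C - S - V - H - G - W: 12+6+4+16+15+17+7 = 77
W - E - C - S - V - G - H - W: 12+6+4+16+22+17+19 = 96
… (352 more)
W - E - V - H - C - S - G - W: 12+17+15+8+4+6+7 = 69  ← best
The minimum is 69.
One optimal route: W → E → V → H → C → S → G → W (or its reverse).

69 — the shortest possible round trip.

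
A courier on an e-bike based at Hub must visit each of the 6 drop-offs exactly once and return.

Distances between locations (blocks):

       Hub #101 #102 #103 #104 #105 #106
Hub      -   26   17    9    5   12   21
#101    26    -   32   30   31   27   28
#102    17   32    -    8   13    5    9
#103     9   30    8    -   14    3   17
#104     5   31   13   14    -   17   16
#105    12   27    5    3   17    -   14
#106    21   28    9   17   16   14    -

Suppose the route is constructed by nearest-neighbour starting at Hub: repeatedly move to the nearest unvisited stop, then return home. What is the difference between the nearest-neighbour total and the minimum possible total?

7 blocks longer than the optimal tour.

Hub: #104=5, #103=9, #105=12, #102=17, #106=21, #101=26 ⇒ #104
#104: #102=13, #103=14, #106=16, #105=17, #101=31 ⇒ #102
#102: #105=5, #103=8, #106=9, #101=32 ⇒ #105
#105: #103=3, #106=14, #101=27 ⇒ #103
#103: #106=17, #101=30 ⇒ #106
#106: #101=28 ⇒ #101
NN route Hub → #104 → #102 → #105 → #103 → #106 → #101 → Hub costs 97.
Optimal: Hub → #101 → #106 → #102 → #105 → #103 → #104 → Hub costs 90 (by enumerating all 360 distinct tours).
Excess = 97 − 90 = 7.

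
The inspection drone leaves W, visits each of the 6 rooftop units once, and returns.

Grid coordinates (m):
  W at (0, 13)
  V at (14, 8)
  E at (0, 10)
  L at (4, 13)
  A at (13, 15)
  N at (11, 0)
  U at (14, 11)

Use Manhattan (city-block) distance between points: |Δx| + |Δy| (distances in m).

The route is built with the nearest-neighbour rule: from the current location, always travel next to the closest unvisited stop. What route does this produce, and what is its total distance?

From W: distances to unvisited — E=3, L=4, A=15, U=16, V=19, N=24. Nearest is E (3).
From E: distances to unvisited — L=7, U=15, V=16, A=18, N=21. Nearest is L (7).
From L: distances to unvisited — A=11, U=12, V=15, N=20. Nearest is A (11).
From A: distances to unvisited — U=5, V=8, N=17. Nearest is U (5).
From U: distances to unvisited — V=3, N=14. Nearest is V (3).
From V: distances to unvisited — N=11. Nearest is N (11).
Return N→W: 24.
Total = 3 + 7 + 11 + 5 + 3 + 11 + 24 = 64.

Total distance 64 m via the nearest-neighbour route W → E → L → A → U → V → N → W.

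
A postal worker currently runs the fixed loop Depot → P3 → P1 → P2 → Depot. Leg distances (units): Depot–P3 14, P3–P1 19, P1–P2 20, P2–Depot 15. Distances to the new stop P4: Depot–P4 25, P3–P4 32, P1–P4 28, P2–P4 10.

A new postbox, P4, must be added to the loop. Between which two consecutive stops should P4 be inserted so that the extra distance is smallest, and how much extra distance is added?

Adding 18 by placing P4 on the P1–P2 leg.

Insertion cost between consecutive stops i–j is d(i,P4) + d(P4,j) − d(i,j):
  between Depot and P3: 25 + 32 − 14 = 43
  between P3 and P1: 32 + 28 − 19 = 41
  between P1 and P2: 28 + 10 − 20 = 18
  between P2 and Depot: 10 + 25 − 15 = 20
Cheapest insertion is between P1 and P2, adding 18.
New total = 68 + 18 = 86.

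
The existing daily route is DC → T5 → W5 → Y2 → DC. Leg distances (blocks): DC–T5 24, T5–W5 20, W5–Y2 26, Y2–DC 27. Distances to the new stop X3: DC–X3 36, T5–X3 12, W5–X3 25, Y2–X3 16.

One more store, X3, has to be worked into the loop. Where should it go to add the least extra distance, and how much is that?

Insertion cost between consecutive stops i–j is d(i,X3) + d(X3,j) − d(i,j):
  between DC and T5: 36 + 12 − 24 = 24
  between T5 and W5: 12 + 25 − 20 = 17
  between W5 and Y2: 25 + 16 − 26 = 15
  between Y2 and DC: 16 + 36 − 27 = 25
Cheapest insertion is between W5 and Y2, adding 15.
New total = 97 + 15 = 112.

Minimum extra distance: 15 blocks, inserting X3 between W5 and Y2.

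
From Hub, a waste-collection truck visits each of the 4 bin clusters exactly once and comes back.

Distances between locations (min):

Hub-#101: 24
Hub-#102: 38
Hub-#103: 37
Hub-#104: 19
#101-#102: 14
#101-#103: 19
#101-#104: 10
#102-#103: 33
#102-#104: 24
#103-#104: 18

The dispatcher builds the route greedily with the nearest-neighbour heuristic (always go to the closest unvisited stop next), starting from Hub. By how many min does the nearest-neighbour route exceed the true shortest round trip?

5 min longer than the optimal tour.

Hub: #104=19, #101=24, #103=37, #102=38 ⇒ #104
#104: #101=10, #103=18, #102=24 ⇒ #101
#101: #102=14, #103=19 ⇒ #102
#102: #103=33 ⇒ #103
NN route Hub → #104 → #101 → #102 → #103 → Hub costs 113.
Optimal: Hub → #101 → #102 → #103 → #104 → Hub costs 108 (by enumerating all 12 distinct tours).
Excess = 113 − 108 = 5.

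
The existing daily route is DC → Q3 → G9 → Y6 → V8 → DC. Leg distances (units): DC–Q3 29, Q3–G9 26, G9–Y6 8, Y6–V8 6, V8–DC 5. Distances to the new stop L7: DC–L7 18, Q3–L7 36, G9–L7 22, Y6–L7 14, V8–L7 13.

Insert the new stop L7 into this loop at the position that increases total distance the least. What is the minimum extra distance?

Minimum extra distance: 21, inserting L7 between Y6 and V8.

Insertion cost between consecutive stops i–j is d(i,L7) + d(L7,j) − d(i,j):
  between DC and Q3: 18 + 36 − 29 = 25
  between Q3 and G9: 36 + 22 − 26 = 32
  between G9 and Y6: 22 + 14 − 8 = 28
  between Y6 and V8: 14 + 13 − 6 = 21
  between V8 and DC: 13 + 18 − 5 = 26
Cheapest insertion is between Y6 and V8, adding 21.
New total = 74 + 21 = 95.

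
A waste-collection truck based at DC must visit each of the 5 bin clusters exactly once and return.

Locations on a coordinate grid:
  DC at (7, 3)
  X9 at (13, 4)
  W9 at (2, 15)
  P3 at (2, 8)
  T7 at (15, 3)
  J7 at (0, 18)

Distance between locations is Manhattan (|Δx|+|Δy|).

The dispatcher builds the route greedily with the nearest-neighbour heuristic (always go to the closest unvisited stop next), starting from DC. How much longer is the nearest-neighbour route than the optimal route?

2 longer than the optimal tour.

From DC: X9=7, T7=8, P3=10, W9=17, J7=22 → choose X9 (7).
From X9: T7=3, P3=15, W9=22, J7=27 → choose T7 (3).
From T7: P3=18, W9=25, J7=30 → choose P3 (18).
From P3: W9=7, J7=12 → choose W9 (7).
From W9: J7=5 → choose J7 (5).
NN route DC → X9 → T7 → P3 → W9 → J7 → DC costs 62.
Optimal: DC → W9 → J7 → P3 → X9 → T7 → DC costs 60 (by enumerating all 60 distinct tours).
Excess = 62 − 60 = 2.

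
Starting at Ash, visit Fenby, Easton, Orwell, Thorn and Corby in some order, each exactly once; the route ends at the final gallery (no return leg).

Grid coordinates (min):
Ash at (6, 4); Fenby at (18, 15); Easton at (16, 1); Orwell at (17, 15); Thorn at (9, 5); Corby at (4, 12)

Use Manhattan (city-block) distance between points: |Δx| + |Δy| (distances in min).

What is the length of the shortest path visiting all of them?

There are 5! = 120 possible orderings.
Ash → Fenby → Easton → Orwell → Thorn → Corby: 23+16+15+18+12 = 84
Ash → Fenby → Easton → Orwell → Corby → Thorn: 23+16+15+16+12 = 82
Ash → Fenby → Easton → Thorn → Orwell → Corby: 23+16+11+18+16 = 84
Ash → Fenby → Easton → Thorn → Corby → Orwell: 23+16+11+12+16 = 78
Ash → Fenby → Easton → Corby → Orwell → Thorn: 23+16+23+16+18 = 96
Ash → Fenby → Easton → Corby → Thorn → Orwell: 23+16+23+12+18 = 92
Ash → Fenby → Orwell → Easton → Thorn → Corby: 23+1+15+11+12 = 62
Ash → Fenby → Orwell → Easton → Corby → Thorn: 23+1+15+23+12 = 74
Ash → Fenby → Orwell → Thorn → Easton → Corby: 23+1+18+11+23 = 76
Ash → Fenby → Orwell → Thorn → Corby → Easton: 23+1+18+12+23 = 77
Ash → Fenby → Orwell → Corby → Easton → Thorn: 23+1+16+23+11 = 74
Ash → Fenby → Orwell → Corby → Thorn → Easton: 23+1+16+12+11 = 63
Ash → Fenby → Thorn → Easton → Orwell → Corby: 23+19+11+15+16 = 84
Ash → Fenby → Thorn → Easton → Corby → Orwell: 23+19+11+23+16 = 92
… (106 more)
Ash → Thorn → Easton → Fenby → Orwell → Corby: 4+11+16+1+16 = 48  ← best
The minimum is 48.
One shortest path: Ash → Thorn → Easton → Fenby → Orwell → Corby.

Shortest open route: 48 min.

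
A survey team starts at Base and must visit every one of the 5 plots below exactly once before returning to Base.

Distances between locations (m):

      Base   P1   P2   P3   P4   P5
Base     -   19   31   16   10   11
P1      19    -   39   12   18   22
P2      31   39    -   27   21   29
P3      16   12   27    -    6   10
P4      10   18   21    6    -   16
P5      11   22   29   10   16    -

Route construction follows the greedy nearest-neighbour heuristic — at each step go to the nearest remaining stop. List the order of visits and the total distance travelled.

Base → [P4:10 / P5:11 / P3:16 / P1:19 / P2:31] → P4 (10)
P4 → [P3:6 / P5:16 / P1:18 / P2:21] → P3 (6)
P3 → [P5:10 / P1:12 / P2:27] → P5 (10)
P5 → [P1:22 / P2:29] → P1 (22)
P1 → [P2:39] → P2 (39)
Return P2→Base: 31.
Total = 10 + 6 + 10 + 22 + 39 + 31 = 118.

Total distance 118 m via the nearest-neighbour route Base → P4 → P3 → P5 → P1 → P2 → Base.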